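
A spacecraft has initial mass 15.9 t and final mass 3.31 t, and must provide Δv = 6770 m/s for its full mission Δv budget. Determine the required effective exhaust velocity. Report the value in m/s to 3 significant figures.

v_e ≈ 4310 m/s

ln(m₀/m_f) = ln(15900/3310) = ln(4.804) = 1.5694.
Using Δv = v_e ln(m₀/m_f): v_e = Δv / ln(m₀/m_f) = 6770 / 1.5694 = 4313.8 m/s.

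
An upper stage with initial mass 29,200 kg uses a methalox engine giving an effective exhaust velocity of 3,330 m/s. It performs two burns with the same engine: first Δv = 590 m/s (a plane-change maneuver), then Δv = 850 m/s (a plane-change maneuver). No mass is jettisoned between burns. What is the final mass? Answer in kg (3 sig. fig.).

final mass ≈ 18900 kg

After the first burn: m = 29200 × exp(−590/3330.0) = 29200 × 0.83763 = 24,458.8 kg.
After the second burn: m = 24,458.8 × exp(−850/3330.0) = 24,458.8 × 0.77472 = 18,948.7 kg.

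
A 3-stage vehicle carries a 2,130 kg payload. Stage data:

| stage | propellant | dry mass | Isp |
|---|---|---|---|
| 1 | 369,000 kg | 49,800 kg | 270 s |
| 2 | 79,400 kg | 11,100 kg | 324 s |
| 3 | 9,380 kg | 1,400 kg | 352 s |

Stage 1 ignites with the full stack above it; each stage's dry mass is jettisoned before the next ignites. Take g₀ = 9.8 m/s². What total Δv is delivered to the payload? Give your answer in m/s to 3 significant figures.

Ignition mass of stage 1 = 369,000+49,800 + 79,400+11,100 + 9,380+1,400 + 2,130 = 522,210 kg.
Stage 1: m₀ = 522,210 kg, m_f = 522,210 − 369,000 = 153,210 kg; Δv = 270×9.8×ln(3.408) = 2646.0×1.2263 ≈ 3245 m/s.
Stage 2: m₀ = 103,410 kg, m_f = 103,410 − 79,400 = 24,010 kg; Δv = 324×9.8×ln(4.307) = 3175.2×1.4602 ≈ 4637 m/s.
Stage 3: m₀ = 12,910 kg, m_f = 12,910 − 9,380 = 3,530 kg; Δv = 352×9.8×ln(3.657) = 3449.6×1.2967 ≈ 4473 m/s.
Total Δv = 3245 + 4637 + 4473 = 12355 m/s.

Δv ≈ 12400 m/s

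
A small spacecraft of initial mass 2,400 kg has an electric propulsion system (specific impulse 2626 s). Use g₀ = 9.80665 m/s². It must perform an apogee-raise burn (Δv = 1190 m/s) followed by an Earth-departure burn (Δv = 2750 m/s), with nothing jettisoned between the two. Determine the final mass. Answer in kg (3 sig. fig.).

v_e = Isp · g₀ = 2626 × 9.80665 = 25752.3 m/s.
After the first burn: m = 2400 × exp(−1190/25752.3) = 2400 × 0.95484 = 2,291.62 kg.
After the second burn: m = 2,291.62 × exp(−2750/25752.3) = 2,291.62 × 0.89872 = 2,059.52 kg.

final mass ≈ 2060 kg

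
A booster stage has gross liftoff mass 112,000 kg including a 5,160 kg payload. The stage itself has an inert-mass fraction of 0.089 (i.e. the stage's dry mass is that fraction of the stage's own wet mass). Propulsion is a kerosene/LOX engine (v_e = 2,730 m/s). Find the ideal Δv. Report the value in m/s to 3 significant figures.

Δv ≈ 5550 m/s

Stage wet mass = m₀ − payload = 112,000 − 5,160 = 106,840 kg.
Stage dry mass = ε × stage wet mass = 0.089 × 106,840 = 9,508.76 kg.
Burnout mass m_f = stage dry + payload = 9,508.76 + 5,160 = 14,668.76 kg.
By the Tsiolkovsky rocket equation, Δv = v_e · ln(112,000/14,668.76) = 2730.0 × ln(7.635) = 2730.0 × 2.0328 ≈ 5549 m/s.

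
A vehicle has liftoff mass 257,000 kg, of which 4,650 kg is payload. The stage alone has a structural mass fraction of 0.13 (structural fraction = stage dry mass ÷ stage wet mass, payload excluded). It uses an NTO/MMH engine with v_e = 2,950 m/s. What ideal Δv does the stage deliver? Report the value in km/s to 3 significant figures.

Stage wet mass = m₀ − payload = 257,000 − 4,650 = 252,350 kg.
Stage dry mass = ε × stage wet mass = 0.13 × 252,350 = 32,805.5 kg.
Burnout mass m_f = stage dry + payload = 32,805.5 + 4,650 = 37,455.5 kg.
From the ideal rocket equation, Δv = v_e · ln(257,000/37,455.5) = 2950.0 × ln(6.861) = 2950.0 × 1.9259 ≈ 5681 m/s.

Δv ≈ 5.68 km/s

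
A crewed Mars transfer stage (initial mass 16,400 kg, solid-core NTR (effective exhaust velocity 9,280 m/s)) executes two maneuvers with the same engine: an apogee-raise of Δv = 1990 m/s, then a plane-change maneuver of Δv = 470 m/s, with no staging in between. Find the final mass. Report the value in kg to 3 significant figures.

After the first burn: m = 16400 × exp(−1990/9280.0) = 16400 × 0.80699 = 13,234.6 kg.
After the second burn: m = 13,234.6 × exp(−470/9280.0) = 13,234.6 × 0.95061 = 12,580.9 kg.

final mass ≈ 12600 kg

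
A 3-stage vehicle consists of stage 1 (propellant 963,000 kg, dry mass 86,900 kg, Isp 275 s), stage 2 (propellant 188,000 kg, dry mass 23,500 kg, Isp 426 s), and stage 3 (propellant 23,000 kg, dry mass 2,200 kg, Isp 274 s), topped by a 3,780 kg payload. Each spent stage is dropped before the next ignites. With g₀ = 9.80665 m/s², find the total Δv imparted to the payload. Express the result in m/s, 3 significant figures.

Ignition mass of stage 1 = 963,000+86,900 + 188,000+23,500 + 23,000+2,200 + 3,780 = 1,290,380 kg.
Stage 1: m₀ = 1,290,380 kg, m_f = 1,290,380 − 963,000 = 327,380 kg; Δv = 275×9.80665×ln(3.942) = 2696.8×1.3716 ≈ 3699 m/s.
Stage 2: m₀ = 240,480 kg, m_f = 240,480 − 188,000 = 52,480 kg; Δv = 426×9.80665×ln(4.582) = 4177.6×1.5222 ≈ 6359 m/s.
Stage 3: m₀ = 28,980 kg, m_f = 28,980 − 23,000 = 5,980 kg; Δv = 274×9.80665×ln(4.846) = 2687.0×1.5782 ≈ 4241 m/s.
Total Δv = 3699 + 6359 + 4241 = 14299 m/s.

Δv ≈ 14300 m/s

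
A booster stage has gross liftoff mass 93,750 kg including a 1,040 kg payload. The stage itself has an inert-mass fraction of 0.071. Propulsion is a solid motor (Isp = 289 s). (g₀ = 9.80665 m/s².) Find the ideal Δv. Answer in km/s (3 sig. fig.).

Δv ≈ 7.11 km/s

Stage wet mass = m₀ − payload = 93,750 − 1,040 = 92,710 kg.
Stage dry mass = ε × stage wet mass = 0.071 × 92,710 = 6,582.41 kg.
Burnout mass m_f = stage dry + payload = 6,582.41 + 1,040 = 7,622.41 kg.
v_e = Isp · g₀ = 289 × 9.80665 = 2834.1 m/s.
From the ideal rocket equation, Δv = v_e · ln(93,750/7,622.41) = 2834.1 × ln(12.3) = 2834.1 × 2.5095 ≈ 7112 m/s.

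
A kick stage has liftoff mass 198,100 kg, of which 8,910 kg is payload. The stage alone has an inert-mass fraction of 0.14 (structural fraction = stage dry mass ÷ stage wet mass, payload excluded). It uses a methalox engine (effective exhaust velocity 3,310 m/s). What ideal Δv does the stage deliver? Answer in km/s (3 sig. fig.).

Stage wet mass = m₀ − payload = 198,100 − 8,910 = 189,190 kg.
Stage dry mass = ε × stage wet mass = 0.14 × 189,190 = 26,486.6 kg.
Burnout mass m_f = stage dry + payload = 26,486.6 + 8,910 = 35,396.6 kg.
Using Δv = v_e ln(m₀/m_f): Δv = v_e · ln(198,100/35,396.6) = 3310.0 × ln(5.597) = 3310.0 × 1.7222 ≈ 5700 m/s.

Δv ≈ 5.70 km/s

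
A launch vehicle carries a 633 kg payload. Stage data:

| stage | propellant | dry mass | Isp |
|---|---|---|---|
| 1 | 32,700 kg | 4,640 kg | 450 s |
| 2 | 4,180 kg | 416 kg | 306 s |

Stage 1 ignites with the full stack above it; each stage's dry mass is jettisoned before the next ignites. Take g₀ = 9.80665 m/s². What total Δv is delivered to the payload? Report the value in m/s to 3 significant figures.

Ignition mass of stage 1 = 32,700+4,640 + 4,180+416 + 633 = 42,569 kg.
Stage 1: m₀ = 42,569 kg, m_f = 42,569 − 32,700 = 9,869 kg; Δv = 450×9.80665×ln(4.313) = 4413.0×1.4617 ≈ 6451 m/s.
Stage 2: m₀ = 5,229 kg, m_f = 5,229 − 4,180 = 1,049 kg; Δv = 306×9.80665×ln(4.985) = 3000.8×1.6064 ≈ 4820 m/s.
Total Δv = 6451 + 4820 = 11271 m/s.

Δv ≈ 11300 m/s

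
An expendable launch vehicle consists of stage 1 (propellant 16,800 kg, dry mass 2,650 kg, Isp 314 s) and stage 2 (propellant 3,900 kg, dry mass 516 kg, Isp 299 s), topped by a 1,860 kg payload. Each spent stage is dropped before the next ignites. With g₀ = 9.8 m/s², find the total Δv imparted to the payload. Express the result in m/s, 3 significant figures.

Δv ≈ 6100 m/s

Ignition mass of stage 1 = 16,800+2,650 + 3,900+516 + 1,860 = 25,726 kg.
Stage 1: m₀ = 25,726 kg, m_f = 25,726 − 16,800 = 8,926 kg; Δv = 314×9.8×ln(2.882) = 3077.2×1.0585 ≈ 3257 m/s.
Stage 2: m₀ = 6,276 kg, m_f = 6,276 − 3,900 = 2,376 kg; Δv = 299×9.8×ln(2.641) = 2930.2×0.9713 ≈ 2846 m/s.
Total Δv = 3257 + 2846 = 6103 m/s.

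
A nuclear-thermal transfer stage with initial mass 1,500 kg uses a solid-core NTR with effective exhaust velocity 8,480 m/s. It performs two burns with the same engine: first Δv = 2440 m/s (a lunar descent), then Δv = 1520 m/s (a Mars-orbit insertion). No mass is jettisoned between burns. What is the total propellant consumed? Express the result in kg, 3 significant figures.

total propellant consumed ≈ 560 kg

After the first burn: m = 1500 × exp(−2440/8480.0) = 1500 × 0.74996 = 1,124.94 kg.
After the second burn: m = 1,124.94 × exp(−1520/8480.0) = 1,124.94 × 0.83590 = 940.337 kg.
Total propellant = m₀ − m_final = 1500 − 940.337 = 559.663 kg.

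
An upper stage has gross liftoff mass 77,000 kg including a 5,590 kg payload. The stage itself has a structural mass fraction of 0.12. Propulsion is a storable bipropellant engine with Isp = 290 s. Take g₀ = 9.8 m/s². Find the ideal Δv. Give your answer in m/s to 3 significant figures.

Stage wet mass = m₀ − payload = 77,000 − 5,590 = 71,410 kg.
Stage dry mass = ε × stage wet mass = 0.12 × 71,410 = 8,569.2 kg.
Burnout mass m_f = stage dry + payload = 8,569.2 + 5,590 = 14,159.2 kg.
v_e = Isp · g₀ = 290 × 9.8 = 2842.0 m/s.
By the Tsiolkovsky rocket equation, Δv = v_e · ln(77,000/14,159.2) = 2842.0 × ln(5.438) = 2842.0 × 1.6934 ≈ 4813 m/s.

Δv ≈ 4810 m/s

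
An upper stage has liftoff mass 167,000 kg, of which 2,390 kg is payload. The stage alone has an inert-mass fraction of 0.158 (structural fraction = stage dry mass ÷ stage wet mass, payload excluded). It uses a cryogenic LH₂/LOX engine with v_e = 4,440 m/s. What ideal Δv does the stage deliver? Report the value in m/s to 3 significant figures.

Δv ≈ 7870 m/s

Stage wet mass = m₀ − payload = 167,000 − 2,390 = 164,610 kg.
Stage dry mass = ε × stage wet mass = 0.158 × 164,610 = 26,008.4 kg.
Burnout mass m_f = stage dry + payload = 26,008.4 + 2,390 = 28,398.4 kg.
Using Δv = v_e ln(m₀/m_f): Δv = v_e · ln(167,000/28,398.4) = 4440.0 × ln(5.881) = 4440.0 × 1.7717 ≈ 7866 m/s.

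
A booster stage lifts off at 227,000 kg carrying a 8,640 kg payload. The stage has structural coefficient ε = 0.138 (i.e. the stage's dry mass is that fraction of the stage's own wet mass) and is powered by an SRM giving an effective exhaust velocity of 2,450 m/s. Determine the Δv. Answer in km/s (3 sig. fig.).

Δv ≈ 4.33 km/s

Stage wet mass = m₀ − payload = 227,000 − 8,640 = 218,360 kg.
Stage dry mass = ε × stage wet mass = 0.138 × 218,360 = 30,133.7 kg.
Burnout mass m_f = stage dry + payload = 30,133.7 + 8,640 = 38,773.7 kg.
Rocket equation: Δv = v_e · ln(227,000/38,773.7) = 2450.0 × ln(5.854) = 2450.0 × 1.7672 ≈ 4330 m/s.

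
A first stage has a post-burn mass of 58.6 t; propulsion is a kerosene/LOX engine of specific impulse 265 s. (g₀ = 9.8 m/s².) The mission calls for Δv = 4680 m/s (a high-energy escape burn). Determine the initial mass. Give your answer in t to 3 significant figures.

initial mass ≈ 355 t

v_e = Isp · g₀ = 265 × 9.8 = 2597.0 m/s.
m₀/m_f = exp(Δv / v_e) = exp(4680 / 2597.0) = exp(1.8021) = 6.0622.
m₀ = m_f × 6.0622 = 58.6 × 6.0622 = 355.245 t.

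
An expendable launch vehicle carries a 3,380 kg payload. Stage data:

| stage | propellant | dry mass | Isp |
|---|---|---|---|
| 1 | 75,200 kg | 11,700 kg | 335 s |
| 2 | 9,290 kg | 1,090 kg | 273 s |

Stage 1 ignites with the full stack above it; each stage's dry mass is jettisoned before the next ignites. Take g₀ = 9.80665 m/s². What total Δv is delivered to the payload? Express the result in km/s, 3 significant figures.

Δv ≈ 7.53 km/s

Ignition mass of stage 1 = 75,200+11,700 + 9,290+1,090 + 3,380 = 100,660 kg.
Stage 1: m₀ = 100,660 kg, m_f = 100,660 − 75,200 = 25,460 kg; Δv = 335×9.80665×ln(3.954) = 3285.2×1.3746 ≈ 4516 m/s.
Stage 2: m₀ = 13,760 kg, m_f = 13,760 − 9,290 = 4,470 kg; Δv = 273×9.80665×ln(3.078) = 2677.2×1.1244 ≈ 3010 m/s.
Total Δv = 4516 + 3010 = 7526 m/s.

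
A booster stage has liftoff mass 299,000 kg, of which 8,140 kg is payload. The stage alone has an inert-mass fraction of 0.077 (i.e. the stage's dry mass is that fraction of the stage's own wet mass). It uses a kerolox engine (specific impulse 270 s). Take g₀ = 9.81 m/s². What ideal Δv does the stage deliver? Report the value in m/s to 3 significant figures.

Stage wet mass = m₀ − payload = 299,000 − 8,140 = 290,860 kg.
Stage dry mass = ε × stage wet mass = 0.077 × 290,860 = 22,396.2 kg.
Burnout mass m_f = stage dry + payload = 22,396.2 + 8,140 = 30,536.2 kg.
v_e = Isp · g₀ = 270 × 9.81 = 2648.7 m/s.
Δv = v_e · ln(299,000/30,536.2) = 2648.7 × ln(9.792) = 2648.7 × 2.2815 ≈ 6043 m/s.

Δv ≈ 6040 m/s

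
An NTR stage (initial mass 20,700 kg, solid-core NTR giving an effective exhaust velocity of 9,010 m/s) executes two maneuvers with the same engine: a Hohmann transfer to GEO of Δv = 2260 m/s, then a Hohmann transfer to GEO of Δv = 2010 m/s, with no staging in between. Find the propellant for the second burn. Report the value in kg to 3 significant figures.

After the first burn: m = 20700 × exp(−2260/9010.0) = 20700 × 0.77815 = 16,107.7 kg.
After the second burn: m = 16,107.7 × exp(−2010/9010.0) = 16,107.7 × 0.80005 = 12,887 kg.
Second-burn propellant = 16,107.7 − 12,887 = 3,220.7 kg.

propellant for the second burn ≈ 3220 kg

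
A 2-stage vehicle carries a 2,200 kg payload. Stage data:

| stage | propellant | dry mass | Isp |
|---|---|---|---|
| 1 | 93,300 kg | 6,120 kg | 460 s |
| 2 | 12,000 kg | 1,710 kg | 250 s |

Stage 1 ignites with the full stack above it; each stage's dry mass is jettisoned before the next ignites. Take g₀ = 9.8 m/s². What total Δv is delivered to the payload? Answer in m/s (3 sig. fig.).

Ignition mass of stage 1 = 93,300+6,120 + 12,000+1,710 + 2,200 = 115,330 kg.
Stage 1: m₀ = 115,330 kg, m_f = 115,330 − 93,300 = 22,030 kg; Δv = 460×9.8×ln(5.235) = 4508.0×1.6554 ≈ 7463 m/s.
Stage 2: m₀ = 15,910 kg, m_f = 15,910 − 12,000 = 3,910 kg; Δv = 250×9.8×ln(4.069) = 2450.0×1.4034 ≈ 3438 m/s.
Total Δv = 7463 + 3438 = 10901 m/s.

Δv ≈ 10900 m/s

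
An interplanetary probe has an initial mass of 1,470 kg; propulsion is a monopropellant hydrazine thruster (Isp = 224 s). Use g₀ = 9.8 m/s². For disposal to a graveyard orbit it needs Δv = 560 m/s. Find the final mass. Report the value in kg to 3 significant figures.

v_e = Isp · g₀ = 224 × 9.8 = 2195.2 m/s.
Rocket equation: m₀/m_f = exp(Δv / v_e) = exp(560 / 2195.2) = exp(0.2551) = 1.2906.
m_f = m₀ / 1.2906 = 1,470 / 1.2906 = 1,139.01 kg.

final mass ≈ 1140 kg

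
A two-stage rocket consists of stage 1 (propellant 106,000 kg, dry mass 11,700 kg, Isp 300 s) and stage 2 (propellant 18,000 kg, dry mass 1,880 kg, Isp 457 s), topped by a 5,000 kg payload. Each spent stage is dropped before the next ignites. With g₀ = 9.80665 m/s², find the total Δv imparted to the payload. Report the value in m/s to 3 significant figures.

Ignition mass of stage 1 = 106,000+11,700 + 18,000+1,880 + 5,000 = 142,580 kg.
Stage 1: m₀ = 142,580 kg, m_f = 142,580 − 106,000 = 36,580 kg; Δv = 300×9.80665×ln(3.898) = 2942.0×1.3604 ≈ 4002 m/s.
Stage 2: m₀ = 24,880 kg, m_f = 24,880 − 18,000 = 6,880 kg; Δv = 457×9.80665×ln(3.616) = 4481.6×1.2854 ≈ 5761 m/s.
Total Δv = 4002 + 5761 = 9763 m/s.

Δv ≈ 9760 m/s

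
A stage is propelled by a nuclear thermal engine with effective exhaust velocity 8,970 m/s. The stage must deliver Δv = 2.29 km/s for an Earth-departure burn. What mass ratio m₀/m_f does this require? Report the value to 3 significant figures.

m₀/m_f = exp(Δv / v_e) = exp(2290 / 8970.0) = exp(0.2553) = 1.2908.

mass ratio ≈ 1.29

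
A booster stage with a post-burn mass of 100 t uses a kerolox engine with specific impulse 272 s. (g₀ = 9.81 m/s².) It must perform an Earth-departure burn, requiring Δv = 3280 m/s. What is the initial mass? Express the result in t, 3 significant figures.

initial mass ≈ 342 t

v_e = Isp · g₀ = 272 × 9.81 = 2668.3 m/s.
m₀/m_f = exp(Δv / v_e) = exp(3280 / 2668.3) = exp(1.2292) = 3.4186.
m₀ = m_f × 3.4186 = 100 × 3.4186 = 341.86 t.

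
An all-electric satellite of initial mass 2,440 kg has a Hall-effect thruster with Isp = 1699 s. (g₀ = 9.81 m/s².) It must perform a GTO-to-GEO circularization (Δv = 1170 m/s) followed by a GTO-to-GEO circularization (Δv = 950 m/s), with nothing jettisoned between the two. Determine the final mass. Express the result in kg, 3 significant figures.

v_e = Isp · g₀ = 1699 × 9.81 = 16667.2 m/s.
After the first burn: m = 2440 × exp(−1170/16667.2) = 2440 × 0.93221 = 2,274.59 kg.
After the second burn: m = 2,274.59 × exp(−950/16667.2) = 2,274.59 × 0.94460 = 2,148.58 kg.

final mass ≈ 2150 kg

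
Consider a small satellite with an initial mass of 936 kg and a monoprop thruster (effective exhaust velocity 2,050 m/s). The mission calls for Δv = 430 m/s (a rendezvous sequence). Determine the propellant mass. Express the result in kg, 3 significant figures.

propellant mass ≈ 177 kg

m₀/m_f = exp(Δv / v_e) = exp(430 / 2050.0) = exp(0.2098) = 1.2334.
m_f = 936 / 1.2334 = 758.878 kg, so propellant = m₀ − m_f = 936 − 758.878 = 177.122 kg.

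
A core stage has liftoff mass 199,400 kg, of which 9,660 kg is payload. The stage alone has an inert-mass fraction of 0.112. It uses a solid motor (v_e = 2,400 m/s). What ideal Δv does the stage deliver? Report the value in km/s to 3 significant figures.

Δv ≈ 4.47 km/s

Stage wet mass = m₀ − payload = 199,400 − 9,660 = 189,740 kg.
Stage dry mass = ε × stage wet mass = 0.112 × 189,740 = 21,250.9 kg.
Burnout mass m_f = stage dry + payload = 21,250.9 + 9,660 = 30,910.9 kg.
Rocket equation: Δv = v_e · ln(199,400/30,910.9) = 2400.0 × ln(6.451) = 2400.0 × 1.8642 ≈ 4474 m/s.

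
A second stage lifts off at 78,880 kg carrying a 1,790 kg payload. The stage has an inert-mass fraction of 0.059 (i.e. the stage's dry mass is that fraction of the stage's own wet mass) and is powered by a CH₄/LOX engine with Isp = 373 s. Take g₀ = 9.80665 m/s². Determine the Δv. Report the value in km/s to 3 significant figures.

Δv ≈ 9.22 km/s

Stage wet mass = m₀ − payload = 78,880 − 1,790 = 77,090 kg.
Stage dry mass = ε × stage wet mass = 0.059 × 77,090 = 4,548.31 kg.
Burnout mass m_f = stage dry + payload = 4,548.31 + 1,790 = 6,338.31 kg.
v_e = Isp · g₀ = 373 × 9.80665 = 3657.9 m/s.
Δv = v_e · ln(78,880/6,338.31) = 3657.9 × ln(12.44) = 3657.9 × 2.5213 ≈ 9223 m/s.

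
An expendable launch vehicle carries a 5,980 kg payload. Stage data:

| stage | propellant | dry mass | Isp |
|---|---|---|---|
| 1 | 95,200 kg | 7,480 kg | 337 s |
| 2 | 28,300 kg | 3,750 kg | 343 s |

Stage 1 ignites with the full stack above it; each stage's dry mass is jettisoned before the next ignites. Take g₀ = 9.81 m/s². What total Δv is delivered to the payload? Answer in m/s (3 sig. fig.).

Ignition mass of stage 1 = 95,200+7,480 + 28,300+3,750 + 5,980 = 140,710 kg.
Stage 1: m₀ = 140,710 kg, m_f = 140,710 − 95,200 = 45,510 kg; Δv = 337×9.81×ln(3.092) = 3306.0×1.1288 ≈ 3732 m/s.
Stage 2: m₀ = 38,030 kg, m_f = 38,030 − 28,300 = 9,730 kg; Δv = 343×9.81×ln(3.909) = 3364.8×1.3632 ≈ 4587 m/s.
Total Δv = 3732 + 4587 = 8319 m/s.

Δv ≈ 8320 m/s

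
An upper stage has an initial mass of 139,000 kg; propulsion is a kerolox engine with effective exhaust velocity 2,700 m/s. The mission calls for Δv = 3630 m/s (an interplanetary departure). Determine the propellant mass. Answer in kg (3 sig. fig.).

propellant mass ≈ 103000 kg

m₀/m_f = exp(Δv / v_e) = exp(3630 / 2700.0) = exp(1.3444) = 3.8361.
m_f = 139,000 / 3.8361 = 36,234.7 kg, so propellant = m₀ − m_f = 139,000 − 36,234.7 = 102,765.3 kg.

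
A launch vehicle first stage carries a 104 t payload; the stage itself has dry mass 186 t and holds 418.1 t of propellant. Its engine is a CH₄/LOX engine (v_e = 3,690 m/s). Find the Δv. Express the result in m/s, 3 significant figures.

m₀ = payload + dry + propellant = 104 + 186 + 418.1 = 708.1 t.
m_f = payload + dry = 104 + 186 = 290 t.
Rocket equation: Δv = v_e · ln(m₀/m_f) = 3690.0 × ln(2.442) = 3690.0 × 0.8927 ≈ 3294.1 m/s.

Δv ≈ 3290 m/s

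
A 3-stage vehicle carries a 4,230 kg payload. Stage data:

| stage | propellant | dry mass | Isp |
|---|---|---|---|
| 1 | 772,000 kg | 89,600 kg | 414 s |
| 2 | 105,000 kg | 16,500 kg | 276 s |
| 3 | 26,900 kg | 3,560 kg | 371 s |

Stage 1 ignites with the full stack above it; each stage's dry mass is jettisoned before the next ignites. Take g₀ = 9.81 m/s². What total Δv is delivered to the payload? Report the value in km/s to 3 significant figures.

Δv ≈ 14.2 km/s

Ignition mass of stage 1 = 772,000+89,600 + 105,000+16,500 + 26,900+3,560 + 4,230 = 1,017,790 kg.
Stage 1: m₀ = 1,017,790 kg, m_f = 1,017,790 − 772,000 = 245,790 kg; Δv = 414×9.81×ln(4.141) = 4061.3×1.4209 ≈ 5771 m/s.
Stage 2: m₀ = 156,190 kg, m_f = 156,190 − 105,000 = 51,190 kg; Δv = 276×9.81×ln(3.051) = 2707.6×1.1155 ≈ 3020 m/s.
Stage 3: m₀ = 34,690 kg, m_f = 34,690 − 26,900 = 7,790 kg; Δv = 371×9.81×ln(4.453) = 3639.5×1.4936 ≈ 5436 m/s.
Total Δv = 5771 + 3020 + 5436 = 14227 m/s.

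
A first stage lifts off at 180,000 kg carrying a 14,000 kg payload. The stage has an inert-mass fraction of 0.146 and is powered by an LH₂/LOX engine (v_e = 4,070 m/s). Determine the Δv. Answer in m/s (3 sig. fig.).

Δv ≈ 6310 m/s

Stage wet mass = m₀ − payload = 180,000 − 14,000 = 166,000 kg.
Stage dry mass = ε × stage wet mass = 0.146 × 166,000 = 24,236 kg.
Burnout mass m_f = stage dry + payload = 24,236 + 14,000 = 38,236 kg.
From the ideal rocket equation, Δv = v_e · ln(180,000/38,236) = 4070.0 × ln(4.708) = 4070.0 × 1.5492 ≈ 6305 m/s.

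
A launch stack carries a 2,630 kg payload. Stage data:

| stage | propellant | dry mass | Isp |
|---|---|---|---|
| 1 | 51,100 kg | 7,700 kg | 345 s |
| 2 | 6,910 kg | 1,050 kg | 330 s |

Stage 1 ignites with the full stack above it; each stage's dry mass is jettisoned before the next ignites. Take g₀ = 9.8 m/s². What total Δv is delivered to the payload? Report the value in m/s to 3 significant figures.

Δv ≈ 7930 m/s

Ignition mass of stage 1 = 51,100+7,700 + 6,910+1,050 + 2,630 = 69,390 kg.
Stage 1: m₀ = 69,390 kg, m_f = 69,390 − 51,100 = 18,290 kg; Δv = 345×9.8×ln(3.794) = 3381.0×1.3334 ≈ 4508 m/s.
Stage 2: m₀ = 10,590 kg, m_f = 10,590 − 6,910 = 3,680 kg; Δv = 330×9.8×ln(2.878) = 3234.0×1.0570 ≈ 3418 m/s.
Total Δv = 4508 + 3418 = 7926 m/s.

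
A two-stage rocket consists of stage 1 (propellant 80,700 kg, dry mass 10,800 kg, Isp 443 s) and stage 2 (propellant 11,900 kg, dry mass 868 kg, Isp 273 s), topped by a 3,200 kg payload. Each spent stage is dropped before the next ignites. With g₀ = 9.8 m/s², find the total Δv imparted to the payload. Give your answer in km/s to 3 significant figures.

Δv ≈ 9.69 km/s

Ignition mass of stage 1 = 80,700+10,800 + 11,900+868 + 3,200 = 107,468 kg.
Stage 1: m₀ = 107,468 kg, m_f = 107,468 − 80,700 = 26,768 kg; Δv = 443×9.8×ln(4.015) = 4341.4×1.3900 ≈ 6034 m/s.
Stage 2: m₀ = 15,968 kg, m_f = 15,968 − 11,900 = 4,068 kg; Δv = 273×9.8×ln(3.925) = 2675.4×1.3674 ≈ 3658 m/s.
Total Δv = 6034 + 3658 = 9692 m/s.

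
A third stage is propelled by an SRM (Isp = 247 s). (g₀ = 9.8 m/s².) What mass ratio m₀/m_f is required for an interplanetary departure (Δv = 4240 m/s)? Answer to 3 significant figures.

mass ratio ≈ 5.76

v_e = Isp · g₀ = 247 × 9.8 = 2420.6 m/s.
m₀/m_f = exp(Δv / v_e) = exp(4240 / 2420.6) = exp(1.7516) = 5.7640.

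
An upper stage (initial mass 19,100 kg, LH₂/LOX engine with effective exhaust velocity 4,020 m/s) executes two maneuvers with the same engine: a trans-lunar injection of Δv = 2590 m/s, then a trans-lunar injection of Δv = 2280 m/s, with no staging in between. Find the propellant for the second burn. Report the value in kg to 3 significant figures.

After the first burn: m = 19100 × exp(−2590/4020.0) = 19100 × 0.52504 = 10,028.3 kg.
After the second burn: m = 10,028.3 × exp(−2280/4020.0) = 10,028.3 × 0.56713 = 5,687.35 kg.
Second-burn propellant = 10,028.3 − 5,687.35 = 4,340.95 kg.

propellant for the second burn ≈ 4340 kg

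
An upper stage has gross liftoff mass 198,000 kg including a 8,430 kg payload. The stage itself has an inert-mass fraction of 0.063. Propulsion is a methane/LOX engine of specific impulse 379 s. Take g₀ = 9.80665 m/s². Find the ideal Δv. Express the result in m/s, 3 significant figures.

Stage wet mass = m₀ − payload = 198,000 − 8,430 = 189,570 kg.
Stage dry mass = ε × stage wet mass = 0.063 × 189,570 = 11,942.9 kg.
Burnout mass m_f = stage dry + payload = 11,942.9 + 8,430 = 20,372.9 kg.
v_e = Isp · g₀ = 379 × 9.80665 = 3716.7 m/s.
From the ideal rocket equation, Δv = v_e · ln(198,000/20,372.9) = 3716.7 × ln(9.719) = 3716.7 × 2.2741 ≈ 8452 m/s.

Δv ≈ 8450 m/s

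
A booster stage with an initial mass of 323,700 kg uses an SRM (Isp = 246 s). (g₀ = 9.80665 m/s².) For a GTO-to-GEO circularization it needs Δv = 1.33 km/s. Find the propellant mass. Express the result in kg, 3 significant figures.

v_e = Isp · g₀ = 246 × 9.80665 = 2412.4 m/s.
m₀/m_f = exp(Δv / v_e) = exp(1330 / 2412.4) = exp(0.5513) = 1.7355.
m_f = 323,700 / 1.7355 = 186,517 kg, so propellant = m₀ − m_f = 323,700 − 186,517 = 137,183 kg.

propellant mass ≈ 137000 kg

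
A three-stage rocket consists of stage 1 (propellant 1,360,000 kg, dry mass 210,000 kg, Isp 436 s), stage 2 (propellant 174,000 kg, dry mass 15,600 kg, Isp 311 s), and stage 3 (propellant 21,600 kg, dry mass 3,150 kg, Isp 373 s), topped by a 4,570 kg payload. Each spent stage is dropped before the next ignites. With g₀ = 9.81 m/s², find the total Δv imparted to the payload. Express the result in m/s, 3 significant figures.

Δv ≈ 15800 m/s

Ignition mass of stage 1 = 1,360,000+210,000 + 174,000+15,600 + 21,600+3,150 + 4,570 = 1,788,920 kg.
Stage 1: m₀ = 1,788,920 kg, m_f = 1,788,920 − 1,360,000 = 428,920 kg; Δv = 436×9.81×ln(4.171) = 4277.2×1.4281 ≈ 6108 m/s.
Stage 2: m₀ = 218,920 kg, m_f = 218,920 − 174,000 = 44,920 kg; Δv = 311×9.81×ln(4.874) = 3050.9×1.5838 ≈ 4832 m/s.
Stage 3: m₀ = 29,320 kg, m_f = 29,320 − 21,600 = 7,720 kg; Δv = 373×9.81×ln(3.798) = 3659.1×1.3345 ≈ 4883 m/s.
Total Δv = 6108 + 4832 + 4883 = 15823 m/s.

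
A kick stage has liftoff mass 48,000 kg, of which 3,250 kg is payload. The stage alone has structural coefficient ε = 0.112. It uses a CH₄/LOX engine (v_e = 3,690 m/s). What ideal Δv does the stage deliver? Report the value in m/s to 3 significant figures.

Δv ≈ 6490 m/s

Stage wet mass = m₀ − payload = 48,000 − 3,250 = 44,750 kg.
Stage dry mass = ε × stage wet mass = 0.112 × 44,750 = 5,012 kg.
Burnout mass m_f = stage dry + payload = 5,012 + 3,250 = 8,262 kg.
Using Δv = v_e ln(m₀/m_f): Δv = v_e · ln(48,000/8,262) = 3690.0 × ln(5.81) = 3690.0 × 1.7595 ≈ 6493 m/s.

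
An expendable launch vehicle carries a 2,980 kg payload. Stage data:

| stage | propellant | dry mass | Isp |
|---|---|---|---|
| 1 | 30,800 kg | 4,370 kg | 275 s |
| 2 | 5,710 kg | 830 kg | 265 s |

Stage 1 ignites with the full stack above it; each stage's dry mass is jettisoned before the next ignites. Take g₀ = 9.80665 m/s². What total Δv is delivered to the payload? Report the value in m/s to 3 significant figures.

Δv ≈ 5530 m/s

Ignition mass of stage 1 = 30,800+4,370 + 5,710+830 + 2,980 = 44,690 kg.
Stage 1: m₀ = 44,690 kg, m_f = 44,690 − 30,800 = 13,890 kg; Δv = 275×9.80665×ln(3.217) = 2696.8×1.1686 ≈ 3151 m/s.
Stage 2: m₀ = 9,520 kg, m_f = 9,520 − 5,710 = 3,810 kg; Δv = 265×9.80665×ln(2.499) = 2598.8×0.9158 ≈ 2380 m/s.
Total Δv = 3151 + 2380 = 5531 m/s.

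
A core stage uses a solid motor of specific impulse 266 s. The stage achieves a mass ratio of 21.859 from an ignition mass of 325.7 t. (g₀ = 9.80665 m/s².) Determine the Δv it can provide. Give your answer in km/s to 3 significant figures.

v_e = Isp · g₀ = 266 × 9.80665 = 2608.6 m/s.
By the Tsiolkovsky rocket equation, Δv = v_e · ln(21.859) = 2608.6 × 3.0846 ≈ 8046.4 m/s.

Δv ≈ 8.05 km/s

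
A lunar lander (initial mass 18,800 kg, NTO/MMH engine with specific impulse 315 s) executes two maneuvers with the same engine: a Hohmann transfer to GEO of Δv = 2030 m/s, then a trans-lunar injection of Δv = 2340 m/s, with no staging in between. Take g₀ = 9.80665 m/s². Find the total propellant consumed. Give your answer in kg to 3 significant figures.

total propellant consumed ≈ 14200 kg

v_e = Isp · g₀ = 315 × 9.80665 = 3089.1 m/s.
After the first burn: m = 18800 × exp(−2030/3089.1) = 18800 × 0.51833 = 9,744.6 kg.
After the second burn: m = 9,744.6 × exp(−2340/3089.1) = 9,744.6 × 0.46884 = 4,568.66 kg.
Total propellant = m₀ − m_final = 18800 − 4,568.66 = 14,231.34 kg.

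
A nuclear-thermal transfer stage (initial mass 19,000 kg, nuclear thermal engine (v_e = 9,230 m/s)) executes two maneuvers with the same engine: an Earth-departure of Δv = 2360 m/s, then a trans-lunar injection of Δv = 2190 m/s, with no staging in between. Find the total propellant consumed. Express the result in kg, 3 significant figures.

total propellant consumed ≈ 7390 kg

After the first burn: m = 19000 × exp(−2360/9230.0) = 19000 × 0.77438 = 14,713.2 kg.
After the second burn: m = 14,713.2 × exp(−2190/9230.0) = 14,713.2 × 0.78878 = 11,605.5 kg.
Total propellant = m₀ − m_final = 19000 − 11,605.5 = 7,394.5 kg.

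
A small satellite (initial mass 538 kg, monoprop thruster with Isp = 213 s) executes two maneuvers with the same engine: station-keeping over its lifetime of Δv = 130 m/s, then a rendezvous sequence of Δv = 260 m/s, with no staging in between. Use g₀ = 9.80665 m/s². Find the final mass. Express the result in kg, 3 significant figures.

final mass ≈ 446 kg

v_e = Isp · g₀ = 213 × 9.80665 = 2088.8 m/s.
After the first burn: m = 538 × exp(−130/2088.8) = 538 × 0.93966 = 505.537 kg.
After the second burn: m = 505.537 × exp(−260/2088.8) = 505.537 × 0.88296 = 446.369 kg.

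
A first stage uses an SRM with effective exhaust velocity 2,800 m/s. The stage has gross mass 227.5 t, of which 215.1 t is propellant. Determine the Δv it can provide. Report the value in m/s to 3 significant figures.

Δv ≈ 8150 m/s

m_f = m₀ − m_prop = 227.5 − 215.1 = 12.4 t.
From the ideal rocket equation, Δv = v_e · ln(m₀/m_f) = 2800.0 × ln(18.35) = 2800.0 × 2.9095 ≈ 8146.5 m/s.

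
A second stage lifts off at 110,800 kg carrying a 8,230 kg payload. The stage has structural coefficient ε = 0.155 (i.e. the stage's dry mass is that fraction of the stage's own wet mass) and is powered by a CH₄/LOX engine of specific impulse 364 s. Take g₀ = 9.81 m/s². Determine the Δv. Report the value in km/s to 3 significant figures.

Δv ≈ 5.44 km/s

Stage wet mass = m₀ − payload = 110,800 − 8,230 = 102,570 kg.
Stage dry mass = ε × stage wet mass = 0.155 × 102,570 = 15,898.4 kg.
Burnout mass m_f = stage dry + payload = 15,898.4 + 8,230 = 24,128.4 kg.
v_e = Isp · g₀ = 364 × 9.81 = 3570.8 m/s.
By the Tsiolkovsky rocket equation, Δv = v_e · ln(110,800/24,128.4) = 3570.8 × ln(4.592) = 3570.8 × 1.5243 ≈ 5443 m/s.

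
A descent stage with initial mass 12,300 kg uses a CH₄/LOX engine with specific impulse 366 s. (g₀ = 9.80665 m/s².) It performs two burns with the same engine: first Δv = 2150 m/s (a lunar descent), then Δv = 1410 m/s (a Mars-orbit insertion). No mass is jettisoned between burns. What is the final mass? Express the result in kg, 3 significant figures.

final mass ≈ 4560 kg

v_e = Isp · g₀ = 366 × 9.80665 = 3589.2 m/s.
After the first burn: m = 12300 × exp(−2150/3589.2) = 12300 × 0.54935 = 6,757.01 kg.
After the second burn: m = 6,757.01 × exp(−1410/3589.2) = 6,757.01 × 0.67514 = 4,561.93 kg.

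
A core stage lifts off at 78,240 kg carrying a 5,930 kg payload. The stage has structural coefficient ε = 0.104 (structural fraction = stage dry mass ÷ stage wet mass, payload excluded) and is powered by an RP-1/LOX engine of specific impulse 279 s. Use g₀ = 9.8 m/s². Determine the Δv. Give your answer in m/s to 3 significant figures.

Stage wet mass = m₀ − payload = 78,240 − 5,930 = 72,310 kg.
Stage dry mass = ε × stage wet mass = 0.104 × 72,310 = 7,520.24 kg.
Burnout mass m_f = stage dry + payload = 7,520.24 + 5,930 = 13,450.24 kg.
v_e = Isp · g₀ = 279 × 9.8 = 2734.2 m/s.
Δv = v_e · ln(78,240/13,450.24) = 2734.2 × ln(5.817) = 2734.2 × 1.7608 ≈ 4814 m/s.

Δv ≈ 4810 m/s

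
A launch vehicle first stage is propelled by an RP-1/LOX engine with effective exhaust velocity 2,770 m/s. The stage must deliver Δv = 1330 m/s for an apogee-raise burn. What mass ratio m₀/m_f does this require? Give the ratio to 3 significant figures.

Using Δv = v_e ln(m₀/m_f): m₀/m_f = exp(Δv / v_e) = exp(1330 / 2770.0) = exp(0.4801) = 1.6163.

mass ratio ≈ 1.62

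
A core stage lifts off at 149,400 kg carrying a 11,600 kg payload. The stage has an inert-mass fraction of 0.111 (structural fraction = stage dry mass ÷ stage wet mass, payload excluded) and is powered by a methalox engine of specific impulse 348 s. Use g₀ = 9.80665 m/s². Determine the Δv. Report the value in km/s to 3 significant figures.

Δv ≈ 5.85 km/s

Stage wet mass = m₀ − payload = 149,400 − 11,600 = 137,800 kg.
Stage dry mass = ε × stage wet mass = 0.111 × 137,800 = 15,295.8 kg.
Burnout mass m_f = stage dry + payload = 15,295.8 + 11,600 = 26,895.8 kg.
v_e = Isp · g₀ = 348 × 9.80665 = 3412.7 m/s.
From the ideal rocket equation, Δv = v_e · ln(149,400/26,895.8) = 3412.7 × ln(5.555) = 3412.7 × 1.7147 ≈ 5852 m/s.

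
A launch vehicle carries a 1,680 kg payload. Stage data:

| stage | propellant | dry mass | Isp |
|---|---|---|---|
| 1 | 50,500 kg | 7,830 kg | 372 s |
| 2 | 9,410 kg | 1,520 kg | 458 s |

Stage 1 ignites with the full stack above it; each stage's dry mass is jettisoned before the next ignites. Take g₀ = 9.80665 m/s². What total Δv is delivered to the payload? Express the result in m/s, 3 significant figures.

Δv ≈ 10700 m/s

Ignition mass of stage 1 = 50,500+7,830 + 9,410+1,520 + 1,680 = 70,940 kg.
Stage 1: m₀ = 70,940 kg, m_f = 70,940 − 50,500 = 20,440 kg; Δv = 372×9.80665×ln(3.471) = 3648.1×1.2443 ≈ 4539 m/s.
Stage 2: m₀ = 12,610 kg, m_f = 12,610 − 9,410 = 3,200 kg; Δv = 458×9.80665×ln(3.941) = 4491.4×1.3713 ≈ 6159 m/s.
Total Δv = 4539 + 6159 = 10698 m/s.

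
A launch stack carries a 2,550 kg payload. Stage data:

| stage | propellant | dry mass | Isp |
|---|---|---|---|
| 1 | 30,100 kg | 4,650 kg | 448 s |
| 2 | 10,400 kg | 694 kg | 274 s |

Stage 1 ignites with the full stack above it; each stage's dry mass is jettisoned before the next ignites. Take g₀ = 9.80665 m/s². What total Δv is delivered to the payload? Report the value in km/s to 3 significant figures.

Ignition mass of stage 1 = 30,100+4,650 + 10,400+694 + 2,550 = 48,394 kg.
Stage 1: m₀ = 48,394 kg, m_f = 48,394 − 30,100 = 18,294 kg; Δv = 448×9.80665×ln(2.645) = 4393.4×0.9728 ≈ 4274 m/s.
Stage 2: m₀ = 13,644 kg, m_f = 13,644 − 10,400 = 3,244 kg; Δv = 274×9.80665×ln(4.206) = 2687.0×1.4365 ≈ 3860 m/s.
Total Δv = 4274 + 3860 = 8134 m/s.

Δv ≈ 8.13 km/s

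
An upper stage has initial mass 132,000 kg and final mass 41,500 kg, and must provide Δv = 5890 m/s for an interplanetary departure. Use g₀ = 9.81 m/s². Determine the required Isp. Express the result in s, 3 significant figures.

Isp ≈ 519 s

ln(m₀/m_f) = ln(132000/41500) = ln(3.181) = 1.1571.
Rocket equation: v_e = Δv / ln(m₀/m_f) = 5890 / 1.1571 = 5090.3 m/s.
Isp = v_e / g₀ = 5090.3 / 9.81 = 518.9 s.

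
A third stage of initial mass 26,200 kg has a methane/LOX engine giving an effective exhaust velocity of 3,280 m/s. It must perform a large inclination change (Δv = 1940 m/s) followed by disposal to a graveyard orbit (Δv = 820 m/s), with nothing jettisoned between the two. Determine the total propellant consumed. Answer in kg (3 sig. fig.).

total propellant consumed ≈ 14900 kg

After the first burn: m = 26200 × exp(−1940/3280.0) = 26200 × 0.55352 = 14,502.2 kg.
After the second burn: m = 14,502.2 × exp(−820/3280.0) = 14,502.2 × 0.77880 = 11,294.3 kg.
Total propellant = m₀ − m_final = 26200 − 11,294.3 = 14,905.7 kg.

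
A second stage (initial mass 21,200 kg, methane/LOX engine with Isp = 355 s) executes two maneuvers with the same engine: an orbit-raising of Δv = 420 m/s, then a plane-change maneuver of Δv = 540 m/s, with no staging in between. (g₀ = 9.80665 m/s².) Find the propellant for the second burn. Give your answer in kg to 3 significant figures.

propellant for the second burn ≈ 2700 kg

v_e = Isp · g₀ = 355 × 9.80665 = 3481.4 m/s.
After the first burn: m = 21200 × exp(−420/3481.4) = 21200 × 0.88635 = 18,790.6 kg.
After the second burn: m = 18,790.6 × exp(−540/3481.4) = 18,790.6 × 0.85632 = 16,090.8 kg.
Second-burn propellant = 18,790.6 − 16,090.8 = 2,699.8 kg.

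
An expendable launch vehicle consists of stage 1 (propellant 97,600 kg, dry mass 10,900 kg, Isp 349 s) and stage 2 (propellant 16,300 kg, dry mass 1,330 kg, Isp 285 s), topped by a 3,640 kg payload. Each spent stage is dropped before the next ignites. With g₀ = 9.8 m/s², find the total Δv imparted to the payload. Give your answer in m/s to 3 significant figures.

Ignition mass of stage 1 = 97,600+10,900 + 16,300+1,330 + 3,640 = 129,770 kg.
Stage 1: m₀ = 129,770 kg, m_f = 129,770 − 97,600 = 32,170 kg; Δv = 349×9.8×ln(4.034) = 3420.2×1.3947 ≈ 4770 m/s.
Stage 2: m₀ = 21,270 kg, m_f = 21,270 − 16,300 = 4,970 kg; Δv = 285×9.8×ln(4.28) = 2793.0×1.4539 ≈ 4061 m/s.
Total Δv = 4770 + 4061 = 8831 m/s.

Δv ≈ 8830 m/s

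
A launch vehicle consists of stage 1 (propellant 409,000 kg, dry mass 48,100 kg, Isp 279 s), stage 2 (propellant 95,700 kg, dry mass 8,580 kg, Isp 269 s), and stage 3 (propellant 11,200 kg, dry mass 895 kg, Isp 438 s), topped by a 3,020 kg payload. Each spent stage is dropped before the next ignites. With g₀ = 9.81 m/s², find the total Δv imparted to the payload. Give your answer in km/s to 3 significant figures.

Δv ≈ 13.5 km/s

Ignition mass of stage 1 = 409,000+48,100 + 95,700+8,580 + 11,200+895 + 3,020 = 576,495 kg.
Stage 1: m₀ = 576,495 kg, m_f = 576,495 − 409,000 = 167,495 kg; Δv = 279×9.81×ln(3.442) = 2737.0×1.2360 ≈ 3383 m/s.
Stage 2: m₀ = 119,395 kg, m_f = 119,395 − 95,700 = 23,695 kg; Δv = 269×9.81×ln(5.039) = 2638.9×1.6172 ≈ 4268 m/s.
Stage 3: m₀ = 15,115 kg, m_f = 15,115 − 11,200 = 3,915 kg; Δv = 438×9.81×ln(3.861) = 4296.8×1.3509 ≈ 5804 m/s.
Total Δv = 3383 + 4268 + 5804 = 13455 m/s.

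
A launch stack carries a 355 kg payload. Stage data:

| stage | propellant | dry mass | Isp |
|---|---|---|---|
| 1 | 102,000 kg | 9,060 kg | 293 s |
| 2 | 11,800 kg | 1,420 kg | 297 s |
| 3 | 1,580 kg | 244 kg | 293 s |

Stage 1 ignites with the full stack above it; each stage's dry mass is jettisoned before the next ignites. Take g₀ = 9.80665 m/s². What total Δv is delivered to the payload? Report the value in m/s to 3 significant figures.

Ignition mass of stage 1 = 102,000+9,060 + 11,800+1,420 + 1,580+244 + 355 = 126,459 kg.
Stage 1: m₀ = 126,459 kg, m_f = 126,459 − 102,000 = 24,459 kg; Δv = 293×9.80665×ln(5.17) = 2873.3×1.6429 ≈ 4721 m/s.
Stage 2: m₀ = 15,399 kg, m_f = 15,399 − 11,800 = 3,599 kg; Δv = 297×9.80665×ln(4.279) = 2912.6×1.4536 ≈ 4234 m/s.
Stage 3: m₀ = 2,179 kg, m_f = 2,179 − 1,580 = 599 kg; Δv = 293×9.80665×ln(3.638) = 2873.3×1.2914 ≈ 3711 m/s.
Total Δv = 4721 + 4234 + 3711 = 12666 m/s.

Δv ≈ 12700 m/s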